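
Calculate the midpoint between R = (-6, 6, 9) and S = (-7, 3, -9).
Midpoint = ((-6-7)/2, (6+3)/2, (9-9)/2) = (-6.5, 4.5, 0)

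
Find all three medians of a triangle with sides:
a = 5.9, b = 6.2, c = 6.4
Using m_x = ½√(2y² + 2z² - x²):
m_a = ½√(2·6.2² + 2·6.4² - 5.9²) = ½√123.99 = 5.568
m_b = ½√(2·5.9² + 2·6.4² - 6.2²) = ½√113.1 = 5.317
m_c = ½√(2·5.9² + 2·6.2² - 6.4²) = ½√105.54 = 5.137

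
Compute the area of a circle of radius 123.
Area = pi * r²
Area = pi * 123²
Area = pi * 15129
Area = 47529.16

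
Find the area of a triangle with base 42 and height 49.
Area = (1/2) * base * height
Area = (1/2) * 42 * 49
Area = 1029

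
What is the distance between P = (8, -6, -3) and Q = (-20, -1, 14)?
d = √[(-28)² + (5)² + (17)²] = √1098 = 33.14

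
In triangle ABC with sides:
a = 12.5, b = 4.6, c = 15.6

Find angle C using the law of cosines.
cos(C) = (a² + b² - c²)/(2ab)
cos(C) = (12.5² + 4.6² - 15.6²)/(2·12.5·4.6) = -65.95/115 = -0.573478
C = arccos(-0.573478) = 125°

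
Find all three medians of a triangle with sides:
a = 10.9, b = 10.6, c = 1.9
Using m_x = ½√(2y² + 2z² - x²):
m_a = ½√(2·10.6² + 2·1.9² - 10.9²) = ½√113.13 = 5.318
m_b = ½√(2·10.9² + 2·1.9² - 10.6²) = ½√132.48 = 5.755
m_c = ½√(2·10.9² + 2·10.6² - 1.9²) = ½√458.73 = 10.71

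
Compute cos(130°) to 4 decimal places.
cos(130 degrees) = -0.6428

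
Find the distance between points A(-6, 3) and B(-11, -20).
Using the distance formula: d = sqrt((x₂-x₁)² + (y₂-y₁)²)
dx = (-11) - (-6) = -5
dy = (-20) - 3 = -23
d = sqrt((-5)² + (-23)²) = sqrt(25 + 529) = sqrt(554) = 23.54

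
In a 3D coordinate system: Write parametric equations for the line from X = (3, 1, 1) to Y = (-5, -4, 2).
Direction vector d = Y - X = (-8, -5, 1)
x = 3 - 8t, y = 1 - 5t, z = 1 + t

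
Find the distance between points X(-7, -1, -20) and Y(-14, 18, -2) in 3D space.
d = √[(-7)² + (19)² + (18)²] = √734 = 27.09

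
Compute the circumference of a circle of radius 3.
Circumference = 2 * pi * r
Circumference = 2 * pi * 3
Circumference = 18.85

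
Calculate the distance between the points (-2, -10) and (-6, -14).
Using the distance formula: d = sqrt((x₂-x₁)² + (y₂-y₁)²)
dx = (-6) - (-2) = -4
dy = (-14) - (-10) = -4
d = sqrt((-4)² + (-4)²) = sqrt(16 + 16) = sqrt(32) = 5.66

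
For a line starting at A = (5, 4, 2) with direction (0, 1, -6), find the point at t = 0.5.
P(0.5) = (5 + 0(0.5), 4 + 1(0.5), 2 + (-6)(0.5)) = (5, 4.5, -1)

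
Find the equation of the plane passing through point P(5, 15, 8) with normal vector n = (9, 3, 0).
d = n·P = (9)(5) + (3)(15) + (0)(8) = 90
Plane: 9x + 3y = 90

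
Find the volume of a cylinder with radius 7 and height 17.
Volume = pi * r² * h
Volume = pi * 7² * 17
Volume = pi * 49 * 17
Volume = pi * 833
Volume = 2616.95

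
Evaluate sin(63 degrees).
sin(63 degrees) = 0.891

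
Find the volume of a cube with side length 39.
Volume = s³
Volume = 39³
Volume = 59319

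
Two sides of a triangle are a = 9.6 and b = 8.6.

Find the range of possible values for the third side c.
By the triangle inequality: |a - b| < c < a + b
|9.6 - 8.6| < c < 9.6 + 8.6
1 < c < 18.2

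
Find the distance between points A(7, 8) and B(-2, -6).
Using the distance formula: d = sqrt((x₂-x₁)² + (y₂-y₁)²)
dx = (-2) - 7 = -9
dy = (-6) - 8 = -14
d = sqrt((-9)² + (-14)²) = sqrt(81 + 196) = sqrt(277) = 16.64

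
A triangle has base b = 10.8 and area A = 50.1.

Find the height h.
A = ½bh  →  h = 2A/b
h = 2·50.1/10.8 = 9.278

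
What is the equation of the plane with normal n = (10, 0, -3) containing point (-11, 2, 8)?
d = n·P = (10)(-11) + (0)(2) + (-3)(8) = -134
Plane: 10x - 3z = -134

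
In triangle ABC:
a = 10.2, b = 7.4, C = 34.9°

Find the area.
Using A = ½ab·sin(C):
A = ½·10.2·7.4·sin(34.9°) = ½·75.48·0.572146 = 21.59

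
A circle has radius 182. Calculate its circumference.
Circumference = 2 * pi * r
Circumference = 2 * pi * 182
Circumference = 1143.54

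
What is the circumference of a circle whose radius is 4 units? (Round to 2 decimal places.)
Circumference = 2 * pi * r
Circumference = 2 * pi * 4
Circumference = 25.13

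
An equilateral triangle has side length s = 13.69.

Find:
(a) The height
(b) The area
(a) Height h = s·√3/2 = 13.69·√3/2 = 11.86
(b) Area = (√3/4)·s² = (√3/4)·13.69² = (√3/4)·187.416 = 81.15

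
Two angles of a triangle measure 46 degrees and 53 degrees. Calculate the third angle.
Sum of angles in a triangle = 180 degrees
Third angle = 180 - 46 - 53
Third angle = 81 degrees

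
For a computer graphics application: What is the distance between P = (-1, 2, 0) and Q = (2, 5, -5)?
d = √[(3)² + (3)² + (-5)²] = √43 = 6.557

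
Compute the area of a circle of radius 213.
Area = pi * r²
Area = pi * 213²
Area = pi * 45369
Area = 142530.92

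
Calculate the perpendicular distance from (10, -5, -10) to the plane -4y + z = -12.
d = |0(10) + (-4)(-5) + 1(-10) - (-12)| / √(0² + (-4)² + 1²) = 22/√17 = 5.336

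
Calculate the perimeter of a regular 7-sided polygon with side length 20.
Perimeter = number of sides * side length
Perimeter = 7 * 20
Perimeter = 140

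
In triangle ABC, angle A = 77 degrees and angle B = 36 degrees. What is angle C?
Sum of angles in a triangle = 180 degrees
Third angle = 180 - 77 - 36
Third angle = 67 degrees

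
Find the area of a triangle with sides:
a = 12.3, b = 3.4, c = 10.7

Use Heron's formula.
s = (a+b+c)/2 = (12.3+3.4+10.7)/2 = 13.2
A = √(s(s-a)(s-b)(s-c)) = √(13.2·0.9·9.8·2.5)
A = √291.06 = 17.06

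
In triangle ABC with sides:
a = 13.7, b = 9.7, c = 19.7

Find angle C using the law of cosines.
cos(C) = (a² + b² - c²)/(2ab)
cos(C) = (13.7² + 9.7² - 19.7²)/(2·13.7·9.7) = -106.31/265.78 = -0.399992
C = arccos(-0.399992) = 113.6°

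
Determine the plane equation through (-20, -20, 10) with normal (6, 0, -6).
d = n·P = (6)(-20) + (0)(-20) + (-6)(10) = -180
Plane: 6x - 6z = -180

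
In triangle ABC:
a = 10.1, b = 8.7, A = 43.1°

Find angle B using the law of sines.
sin(B)/b = sin(A)/a
sin(B) = b·sin(A)/a = 8.7·sin(43.1°)/10.1 = 0.588563
B = arcsin(0.588563) = 36.06°  (b ≤ a, so B ≤ A and the acute solution is unique)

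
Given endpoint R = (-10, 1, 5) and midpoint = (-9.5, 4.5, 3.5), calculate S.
S = (2×(-9.5) - (-10), 2×4.5 - 1, 2×3.5 - 5) = (-9, 8, 2)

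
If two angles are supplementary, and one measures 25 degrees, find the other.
Supplementary angles sum to 180 degrees.
Other angle = 180 - 25
Other angle = 155 degrees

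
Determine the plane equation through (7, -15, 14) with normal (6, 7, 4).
d = n·P = (6)(7) + (7)(-15) + (4)(14) = -7
Plane: 6x + 7y + 4z = -7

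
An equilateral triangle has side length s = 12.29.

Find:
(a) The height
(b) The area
(a) Height h = s·√3/2 = 12.29·√3/2 = 10.64
(b) Area = (√3/4)·s² = (√3/4)·12.29² = (√3/4)·151.044 = 65.4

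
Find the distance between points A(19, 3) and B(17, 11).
Using the distance formula: d = sqrt((x₂-x₁)² + (y₂-y₁)²)
dx = 17 - 19 = -2
dy = 11 - 3 = 8
d = sqrt((-2)² + 8²) = sqrt(4 + 64) = sqrt(68) = 8.25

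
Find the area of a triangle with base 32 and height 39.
Area = (1/2) * base * height
Area = (1/2) * 32 * 39
Area = 624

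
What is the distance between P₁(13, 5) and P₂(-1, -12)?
Using the distance formula: d = sqrt((x₂-x₁)² + (y₂-y₁)²)
dx = (-1) - 13 = -14
dy = (-12) - 5 = -17
d = sqrt((-14)² + (-17)²) = sqrt(196 + 289) = sqrt(485) = 22.02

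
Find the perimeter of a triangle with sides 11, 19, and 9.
Perimeter = sum of all sides
Perimeter = 11 + 19 + 9
Perimeter = 39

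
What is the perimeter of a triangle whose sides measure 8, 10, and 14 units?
Perimeter = sum of all sides
Perimeter = 8 + 10 + 14
Perimeter = 32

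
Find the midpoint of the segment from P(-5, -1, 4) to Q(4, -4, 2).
Midpoint = ((-5+4)/2, (-1-4)/2, (4+2)/2) = (-0.5, -2.5, 3)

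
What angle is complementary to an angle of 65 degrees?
Complementary angles sum to 90 degrees.
Other angle = 90 - 65
Other angle = 25 degrees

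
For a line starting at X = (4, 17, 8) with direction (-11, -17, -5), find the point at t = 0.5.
P(0.5) = (4 + (-11)(0.5), 17 + (-17)(0.5), 8 + (-5)(0.5)) = (-1.5, 8.5, 5.5)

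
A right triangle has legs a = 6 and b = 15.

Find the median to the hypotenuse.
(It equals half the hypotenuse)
Hypotenuse c = √(6² + 15²) = √261 = 16.1555
Median to hypotenuse = c/2 = 8.078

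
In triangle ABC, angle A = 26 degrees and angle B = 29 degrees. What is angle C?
Sum of angles in a triangle = 180 degrees
Third angle = 180 - 26 - 29
Third angle = 125 degrees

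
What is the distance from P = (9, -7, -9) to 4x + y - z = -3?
d = |4(9) + 1(-7) + (-1)(-9) - (-3)| / √(4² + 1² + (-1)²) = 41/√18 = 9.664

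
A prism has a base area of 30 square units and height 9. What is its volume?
Volume = base area * height
Volume = 30 * 9
Volume = 270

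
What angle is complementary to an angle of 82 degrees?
Complementary angles sum to 90 degrees.
Other angle = 90 - 82
Other angle = 8 degrees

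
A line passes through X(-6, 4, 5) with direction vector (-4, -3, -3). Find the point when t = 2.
P(2) = (-6 + (-4)(2), 4 + (-3)(2), 5 + (-3)(2)) = (-14, -2, -1)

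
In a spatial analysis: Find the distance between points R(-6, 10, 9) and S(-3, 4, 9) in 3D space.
d = √[(3)² + (-6)² + (0)²] = √45 = 6.708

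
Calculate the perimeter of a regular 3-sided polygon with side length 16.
Perimeter = number of sides * side length
Perimeter = 3 * 16
Perimeter = 48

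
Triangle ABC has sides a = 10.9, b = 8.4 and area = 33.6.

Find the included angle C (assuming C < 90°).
Area = ½ab·sin(C)  →  sin(C) = 2·Area/(ab)
sin(C) = 2·33.6/(10.9·8.4) = 0.733945
C = arcsin(0.733945) = 47.22°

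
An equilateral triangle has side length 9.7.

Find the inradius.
For an equilateral triangle, r = s/(2√3) where s is the side.
r = 9.7/(2√3) = 9.7/3.464102 = 2.8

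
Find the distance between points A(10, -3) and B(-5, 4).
Using the distance formula: d = sqrt((x₂-x₁)² + (y₂-y₁)²)
dx = (-5) - 10 = -15
dy = 4 - (-3) = 7
d = sqrt((-15)² + 7²) = sqrt(225 + 49) = sqrt(274) = 16.55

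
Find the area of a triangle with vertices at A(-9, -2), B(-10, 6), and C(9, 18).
Using the coordinate formula: Area = (1/2)|x₁(y₂-y₃) + x₂(y₃-y₁) + x₃(y₁-y₂)|
Area = (1/2)|(-9)(6-18) + (-10)(18-(-2)) + 9((-2)-6)|
Area = (1/2)|(-9)*(-12) + (-10)*20 + 9*(-8)|
Area = (1/2)|108 + (-200) + (-72)|
Area = (1/2)*164 = 82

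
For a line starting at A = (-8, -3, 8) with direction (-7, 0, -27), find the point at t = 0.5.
P(0.5) = (-8 + (-7)(0.5), -3 + 0(0.5), 8 + (-27)(0.5)) = (-11.5, -3, -5.5)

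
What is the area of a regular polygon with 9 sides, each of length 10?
For a regular 9-gon with side length s = 10:
Apothem a = s / (2*tan(pi/9)) = 10 / (2*tan(pi/9)) ≈ 13.7374
Perimeter P = 9 * 10 = 90
Area = (1/2) * P * a = (1/2) * 90 * 13.7374 = 618.18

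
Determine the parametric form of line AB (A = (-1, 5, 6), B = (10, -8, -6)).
Direction vector d = B - A = (11, -13, -12)
x = -1 + 11t, y = 5 - 13t, z = 6 - 12t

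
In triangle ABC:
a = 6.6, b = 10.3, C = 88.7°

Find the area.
Using A = ½ab·sin(C):
A = ½·6.6·10.3·sin(88.7°) = ½·67.98·0.999743 = 33.98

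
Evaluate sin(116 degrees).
sin(116 degrees) = 0.8988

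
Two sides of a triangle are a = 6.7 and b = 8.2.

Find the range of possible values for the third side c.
By the triangle inequality: |a - b| < c < a + b
|6.7 - 8.2| < c < 6.7 + 8.2
1.5 < c < 14.9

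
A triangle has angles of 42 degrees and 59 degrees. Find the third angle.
Sum of angles in a triangle = 180 degrees
Third angle = 180 - 42 - 59
Third angle = 79 degrees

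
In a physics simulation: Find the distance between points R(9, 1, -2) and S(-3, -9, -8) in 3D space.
d = √[(-12)² + (-10)² + (-6)²] = √280 = 16.73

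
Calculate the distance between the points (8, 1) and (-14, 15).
Using the distance formula: d = sqrt((x₂-x₁)² + (y₂-y₁)²)
dx = (-14) - 8 = -22
dy = 15 - 1 = 14
d = sqrt((-22)² + 14²) = sqrt(484 + 196) = sqrt(680) = 26.08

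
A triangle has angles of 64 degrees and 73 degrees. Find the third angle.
Sum of angles in a triangle = 180 degrees
Third angle = 180 - 64 - 73
Third angle = 43 degrees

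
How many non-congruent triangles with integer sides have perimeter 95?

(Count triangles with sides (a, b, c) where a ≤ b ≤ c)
With a ≤ b ≤ c and a + b + c = 95, the triangle inequality a + b > c gives c < 95/2, so c ≤ 47.
Iterate a from 1 to ⌊p/3⌋ = 31; for each a, b ranges from a to ⌊(p−a)/2⌋ with c = p − a − b, keeping only c ≥ b.
Triples: (1, 47, 47), (2, 46, 47), (3, 45, 47), …
Count = 200 triangles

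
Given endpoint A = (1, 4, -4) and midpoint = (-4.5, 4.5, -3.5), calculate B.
B = (2×(-4.5) - 1, 2×4.5 - 4, 2×(-3.5) - (-4)) = (-10, 5, -3)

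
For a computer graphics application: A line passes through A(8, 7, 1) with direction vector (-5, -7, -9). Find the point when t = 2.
P(2) = (8 + (-5)(2), 7 + (-7)(2), 1 + (-9)(2)) = (-2, -7, -17)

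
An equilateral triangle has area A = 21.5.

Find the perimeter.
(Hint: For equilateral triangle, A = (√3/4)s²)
A = (√3/4)s²  →  s² = 4A/√3 = 4·21.5/√3 = 49.6521
s = 7.04643
Perimeter = 3s = 21.14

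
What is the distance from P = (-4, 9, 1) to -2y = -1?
d = |0(-4) + (-2)(9) + 0(1) - (-1)| / √(0² + (-2)² + 0²) = 17/√4 = 8.5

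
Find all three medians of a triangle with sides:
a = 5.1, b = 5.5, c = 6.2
Using m_x = ½√(2y² + 2z² - x²):
m_a = ½√(2·5.5² + 2·6.2² - 5.1²) = ½√111.37 = 5.277
m_b = ½√(2·5.1² + 2·6.2² - 5.5²) = ½√98.65 = 4.966
m_c = ½√(2·5.1² + 2·5.5² - 6.2²) = ½√74.08 = 4.303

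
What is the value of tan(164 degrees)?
tan(164 degrees) = -0.2867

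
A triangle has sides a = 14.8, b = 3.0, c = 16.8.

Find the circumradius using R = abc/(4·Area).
s = (a+b+c)/2 = 17.3
Area = √(s(s-a)(s-b)(s-c)) = √(17.3·2.5·14.3·0.5) = 17.5851
R = abc/(4·Area) = (14.8·3.0·16.8)/(4·17.5851) = 745.92/70.3404 = 10.6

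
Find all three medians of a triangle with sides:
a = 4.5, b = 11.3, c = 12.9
Using m_x = ½√(2y² + 2z² - x²):
m_a = ½√(2·11.3² + 2·12.9² - 4.5²) = ½√567.95 = 11.92
m_b = ½√(2·4.5² + 2·12.9² - 11.3²) = ½√245.63 = 7.836
m_c = ½√(2·4.5² + 2·11.3² - 12.9²) = ½√129.47 = 5.689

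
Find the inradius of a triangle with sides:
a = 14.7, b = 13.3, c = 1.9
s = (a+b+c)/2 = (14.7+13.3+1.9)/2 = 14.95
Area = √(s(s-a)(s-b)(s-c)) = √(14.95·0.25·1.65·13.05) = 8.97094
r = Area/s = 8.97094/14.95 = 0.6001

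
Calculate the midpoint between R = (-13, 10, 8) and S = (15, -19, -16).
Midpoint = ((-13+15)/2, (10-19)/2, (8-16)/2) = (1, -4.5, -4)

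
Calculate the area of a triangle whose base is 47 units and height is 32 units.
Area = (1/2) * base * height
Area = (1/2) * 47 * 32
Area = 752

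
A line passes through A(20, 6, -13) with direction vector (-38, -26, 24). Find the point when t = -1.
P(-1) = (20 + (-38)(-1), 6 + (-26)(-1), -13 + 24(-1)) = (58, 32, -37)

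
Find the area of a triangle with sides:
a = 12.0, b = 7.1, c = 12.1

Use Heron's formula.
s = (a+b+c)/2 = (12.0+7.1+12.1)/2 = 15.6
A = √(s(s-a)(s-b)(s-c)) = √(15.6·3.6·8.5·3.5)
A = √1670.76 = 40.87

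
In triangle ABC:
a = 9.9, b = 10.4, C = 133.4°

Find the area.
Using A = ½ab·sin(C):
A = ½·9.9·10.4·sin(133.4°) = ½·102.96·0.726575 = 37.4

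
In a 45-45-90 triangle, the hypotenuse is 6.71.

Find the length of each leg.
In a 45-45-90 triangle, hypotenuse = leg·√2  →  leg = hypotenuse/√2
leg = 6.71/√2 = 4.745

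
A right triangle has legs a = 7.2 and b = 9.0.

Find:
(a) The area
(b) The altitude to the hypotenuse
(a) Area = ½ab = ½·7.2·9.0 = 32.4
(b) Hypotenuse c = √(7.2² + 9.0²) = √132.84 = 11.5256
    Area = ½·c·h_c  →  h_c = 2·Area/c = 2·32.4/11.5256 = 5.622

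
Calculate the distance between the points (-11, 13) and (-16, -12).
Using the distance formula: d = sqrt((x₂-x₁)² + (y₂-y₁)²)
dx = (-16) - (-11) = -5
dy = (-12) - 13 = -25
d = sqrt((-5)² + (-25)²) = sqrt(25 + 625) = sqrt(650) = 25.50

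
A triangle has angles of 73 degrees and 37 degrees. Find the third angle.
Sum of angles in a triangle = 180 degrees
Third angle = 180 - 73 - 37
Third angle = 70 degrees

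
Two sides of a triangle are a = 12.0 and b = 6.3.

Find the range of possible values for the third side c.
By the triangle inequality: |a - b| < c < a + b
|12.0 - 6.3| < c < 12.0 + 6.3
5.7 < c < 18.3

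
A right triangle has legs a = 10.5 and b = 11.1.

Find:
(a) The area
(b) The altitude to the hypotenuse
(a) Area = ½ab = ½·10.5·11.1 = 58.275
(b) Hypotenuse c = √(10.5² + 11.1²) = √233.46 = 15.2794
    Area = ½·c·h_c  →  h_c = 2·Area/c = 2·58.275/15.2794 = 7.628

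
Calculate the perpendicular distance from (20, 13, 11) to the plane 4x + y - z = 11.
d = |4(20) + 1(13) + (-1)(11) - (11)| / √(4² + 1² + (-1)²) = 71/√18 = 16.73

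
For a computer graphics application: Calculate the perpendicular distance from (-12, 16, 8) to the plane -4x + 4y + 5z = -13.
d = |(-4)(-12) + 4(16) + 5(8) - (-13)| / √((-4)² + 4² + 5²) = 165/√57 = 21.85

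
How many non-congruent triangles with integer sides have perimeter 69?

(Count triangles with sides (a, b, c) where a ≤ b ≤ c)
With a ≤ b ≤ c and a + b + c = 69, the triangle inequality a + b > c gives c < 69/2, so c ≤ 34.
Iterate a from 1 to ⌊p/3⌋ = 23; for each a, b ranges from a to ⌊(p−a)/2⌋ with c = p − a − b, keeping only c ≥ b.
Triples: (1, 34, 34), (2, 33, 34), (3, 32, 34), …
Count = 108 triangles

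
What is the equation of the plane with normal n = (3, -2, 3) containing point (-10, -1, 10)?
d = n·P = (3)(-10) + (-2)(-1) + (3)(10) = 2
Plane: 3x - 2y + 3z = 2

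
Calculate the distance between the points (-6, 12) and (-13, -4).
Using the distance formula: d = sqrt((x₂-x₁)² + (y₂-y₁)²)
dx = (-13) - (-6) = -7
dy = (-4) - 12 = -16
d = sqrt((-7)² + (-16)²) = sqrt(49 + 256) = sqrt(305) = 17.46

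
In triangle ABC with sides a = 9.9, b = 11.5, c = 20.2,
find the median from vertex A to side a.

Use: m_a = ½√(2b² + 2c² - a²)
m_a = ½√(2·11.5² + 2·20.2² - 9.9²)
m_a = ½√(264.5 + 816.08 - 98.01) = ½√982.57 = 15.67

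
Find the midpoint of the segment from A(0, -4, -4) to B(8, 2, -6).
Midpoint = ((0+8)/2, (-4+2)/2, (-4-6)/2) = (4, -1, -5)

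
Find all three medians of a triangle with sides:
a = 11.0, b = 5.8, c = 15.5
Using m_x = ½√(2y² + 2z² - x²):
m_a = ½√(2·5.8² + 2·15.5² - 11.0²) = ½√426.78 = 10.33
m_b = ½√(2·11.0² + 2·15.5² - 5.8²) = ½√688.86 = 13.12
m_c = ½√(2·11.0² + 2·5.8² - 15.5²) = ½√69.03 = 4.154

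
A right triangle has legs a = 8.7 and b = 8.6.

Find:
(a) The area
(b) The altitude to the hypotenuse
(a) Area = ½ab = ½·8.7·8.6 = 37.41
(b) Hypotenuse c = √(8.7² + 8.6²) = √149.65 = 12.2332
    Area = ½·c·h_c  →  h_c = 2·Area/c = 2·37.41/12.2332 = 6.116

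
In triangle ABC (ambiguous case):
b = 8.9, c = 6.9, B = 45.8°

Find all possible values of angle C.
sin(C)/c = sin(B)/b  →  sin(C) = c·sin(B)/b = 6.9·sin(45.8°)/8.9 = 0.555807
C₁ = arcsin(0.555807) = 33.77°,  C₂ = 180° - C₁ = 146.23°
Check C₂: A = 180° - 45.8° - 146.23° = -12.03° ≤ 0, rejected
C = 33.77° (one solution)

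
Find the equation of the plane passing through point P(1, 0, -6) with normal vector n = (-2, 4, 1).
d = n·P = (-2)(1) + (4)(0) + (1)(-6) = -8
Plane: -2x + 4y + z = -8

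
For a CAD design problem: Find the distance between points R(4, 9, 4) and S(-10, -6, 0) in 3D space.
d = √[(-14)² + (-15)² + (-4)²] = √437 = 20.9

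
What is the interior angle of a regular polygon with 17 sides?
Interior angle of a regular n-gon = (n-2)*180/n
Interior angle = (17-2)*180/17
Interior angle = 15*180/17
Interior angle = 2700/17
Interior angle = 158.82 degrees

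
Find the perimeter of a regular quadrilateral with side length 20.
Perimeter = number of sides * side length
Perimeter = 4 * 20
Perimeter = 80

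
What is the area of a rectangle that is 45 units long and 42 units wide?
Area = length * width
Area = 45 * 42
Area = 1890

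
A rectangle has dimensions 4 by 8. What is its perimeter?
Perimeter = 2 * (length + width)
Perimeter = 2 * (4 + 8)
Perimeter = 2 * 12
Perimeter = 24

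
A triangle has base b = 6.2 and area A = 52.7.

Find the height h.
A = ½bh  →  h = 2A/b
h = 2·52.7/6.2 = 17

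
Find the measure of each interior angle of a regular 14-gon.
Interior angle of a regular n-gon = (n-2)*180/n
Interior angle = (14-2)*180/14
Interior angle = 12*180/14
Interior angle = 2160/14
Interior angle = 154.29 degrees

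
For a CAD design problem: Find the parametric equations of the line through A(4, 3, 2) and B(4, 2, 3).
Direction vector d = B - A = (0, -1, 1)
x = 4, y = 3 - t, z = 2 + t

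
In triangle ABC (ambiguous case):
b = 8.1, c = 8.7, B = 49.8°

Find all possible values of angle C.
sin(C)/c = sin(B)/b  →  sin(C) = c·sin(B)/b = 8.7·sin(49.8°)/8.1 = 0.820374
C₁ = arcsin(0.820374) = 55.12°,  C₂ = 180° - C₁ = 124.88°
Check C₂: A = 180° - 49.8° - 124.88° = 5.32° > 0 ✓
C = 55.12° or C = 124.88° (two solutions)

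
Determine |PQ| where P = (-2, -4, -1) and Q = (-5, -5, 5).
d = √[(-3)² + (-1)² + (6)²] = √46 = 6.782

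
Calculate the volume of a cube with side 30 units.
Volume = s³
Volume = 30³
Volume = 27000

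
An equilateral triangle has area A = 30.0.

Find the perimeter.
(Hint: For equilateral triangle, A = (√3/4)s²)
A = (√3/4)s²  →  s² = 4A/√3 = 4·30.0/√3 = 69.282
s = 8.32358
Perimeter = 3s = 24.97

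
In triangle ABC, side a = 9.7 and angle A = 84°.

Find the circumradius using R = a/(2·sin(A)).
R = a/(2·sin(A)) = 9.7/(2·sin(84°))
R = 9.7/(2·0.994522) = 9.7/1.989044 = 4.877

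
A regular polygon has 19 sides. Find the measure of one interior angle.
Interior angle of a regular n-gon = (n-2)*180/n
Interior angle = (19-2)*180/19
Interior angle = 17*180/19
Interior angle = 3060/19
Interior angle = 161.05 degrees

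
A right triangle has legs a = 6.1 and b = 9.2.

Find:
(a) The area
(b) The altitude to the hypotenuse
(a) Area = ½ab = ½·6.1·9.2 = 28.06
(b) Hypotenuse c = √(6.1² + 9.2²) = √121.85 = 11.0386
    Area = ½·c·h_c  →  h_c = 2·Area/c = 2·28.06/11.0386 = 5.084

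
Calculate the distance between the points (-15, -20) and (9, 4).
Using the distance formula: d = sqrt((x₂-x₁)² + (y₂-y₁)²)
dx = 9 - (-15) = 24
dy = 4 - (-20) = 24
d = sqrt(24² + 24²) = sqrt(576 + 576) = sqrt(1152) = 33.94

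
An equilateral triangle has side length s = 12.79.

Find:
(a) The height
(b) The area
(a) Height h = s·√3/2 = 12.79·√3/2 = 11.08
(b) Area = (√3/4)·s² = (√3/4)·12.79² = (√3/4)·163.584 = 70.83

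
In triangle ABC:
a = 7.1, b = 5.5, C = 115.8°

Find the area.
Using A = ½ab·sin(C):
A = ½·7.1·5.5·sin(115.8°) = ½·39.05·0.900319 = 17.58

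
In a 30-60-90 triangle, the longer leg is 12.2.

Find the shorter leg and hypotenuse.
In a 30-60-90 triangle, sides are in ratio 1 : √3 : 2.
Long leg = short leg·√3  →  short leg = 12.2/√3 = 7.044
Hypotenuse = 2·(short leg) = 2·12.2/√3 = 14.09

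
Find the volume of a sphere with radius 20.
Volume = (4/3) * pi * r³
Volume = (4/3) * pi * 20³
Volume = (4/3) * pi * 8000
Volume = 33510.32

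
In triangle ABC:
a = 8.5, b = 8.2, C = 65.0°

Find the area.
Using A = ½ab·sin(C):
A = ½·8.5·8.2·sin(65.0°) = ½·69.7·0.906308 = 31.58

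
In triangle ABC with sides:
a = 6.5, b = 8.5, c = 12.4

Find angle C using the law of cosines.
cos(C) = (a² + b² - c²)/(2ab)
cos(C) = (6.5² + 8.5² - 12.4²)/(2·6.5·8.5) = -39.26/110.5 = -0.355294
C = arccos(-0.355294) = 110.8°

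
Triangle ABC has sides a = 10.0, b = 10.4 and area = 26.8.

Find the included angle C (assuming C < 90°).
Area = ½ab·sin(C)  →  sin(C) = 2·Area/(ab)
sin(C) = 2·26.8/(10.0·10.4) = 0.515385
C = arcsin(0.515385) = 31.02°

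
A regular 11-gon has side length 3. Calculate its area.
For a regular 11-gon with side length s = 3:
Apothem a = s / (2*tan(pi/11)) = 3 / (2*tan(pi/11)) ≈ 5.1085
Perimeter P = 11 * 3 = 33
Area = (1/2) * P * a = (1/2) * 33 * 5.1085 = 84.29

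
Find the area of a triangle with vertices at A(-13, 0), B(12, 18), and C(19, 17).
Using the coordinate formula: Area = (1/2)|x₁(y₂-y₃) + x₂(y₃-y₁) + x₃(y₁-y₂)|
Area = (1/2)|(-13)(18-17) + 12(17-0) + 19(0-18)|
Area = (1/2)|(-13)*1 + 12*17 + 19*(-18)|
Area = (1/2)|(-13) + 204 + (-342)|
Area = (1/2)*151 = 75.50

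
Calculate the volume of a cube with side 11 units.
Volume = s³
Volume = 11³
Volume = 1331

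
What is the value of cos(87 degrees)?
cos(87 degrees) = 0.0523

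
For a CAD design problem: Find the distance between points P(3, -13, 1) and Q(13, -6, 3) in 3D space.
d = √[(10)² + (7)² + (2)²] = √153 = 12.37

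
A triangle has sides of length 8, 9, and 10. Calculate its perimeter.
Perimeter = sum of all sides
Perimeter = 8 + 9 + 10
Perimeter = 27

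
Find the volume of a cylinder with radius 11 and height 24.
Volume = pi * r² * h
Volume = pi * 11² * 24
Volume = pi * 121 * 24
Volume = pi * 2904
Volume = 9123.19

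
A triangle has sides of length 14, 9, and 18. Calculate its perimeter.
Perimeter = sum of all sides
Perimeter = 14 + 9 + 18
Perimeter = 41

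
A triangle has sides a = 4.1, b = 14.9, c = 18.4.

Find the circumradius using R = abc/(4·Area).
s = (a+b+c)/2 = 18.7
Area = √(s(s-a)(s-b)(s-c)) = √(18.7·14.6·3.8·0.3) = 17.6421
R = abc/(4·Area) = (4.1·14.9·18.4)/(4·17.6421) = 1124.056/70.5684 = 15.93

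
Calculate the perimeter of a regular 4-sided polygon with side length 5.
Perimeter = number of sides * side length
Perimeter = 4 * 5
Perimeter = 20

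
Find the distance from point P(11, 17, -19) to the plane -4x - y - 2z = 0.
d = |(-4)(11) + (-1)(17) + (-2)(-19) - (0)| / √((-4)² + (-1)² + (-2)²) = 23/√21 = 5.019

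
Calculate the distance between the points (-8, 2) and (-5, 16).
Using the distance formula: d = sqrt((x₂-x₁)² + (y₂-y₁)²)
dx = (-5) - (-8) = 3
dy = 16 - 2 = 14
d = sqrt(3² + 14²) = sqrt(9 + 196) = sqrt(205) = 14.32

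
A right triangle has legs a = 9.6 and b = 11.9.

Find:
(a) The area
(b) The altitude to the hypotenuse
(a) Area = ½ab = ½·9.6·11.9 = 57.12
(b) Hypotenuse c = √(9.6² + 11.9²) = √233.77 = 15.2895
    Area = ½·c·h_c  →  h_c = 2·Area/c = 2·57.12/15.2895 = 7.472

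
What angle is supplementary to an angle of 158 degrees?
Supplementary angles sum to 180 degrees.
Other angle = 180 - 158
Other angle = 22 degrees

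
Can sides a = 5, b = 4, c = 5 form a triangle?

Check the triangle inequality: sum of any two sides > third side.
Yes, triangle inequality satisfied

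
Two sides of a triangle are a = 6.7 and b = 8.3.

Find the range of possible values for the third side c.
By the triangle inequality: |a - b| < c < a + b
|6.7 - 8.3| < c < 6.7 + 8.3
1.6 < c < 15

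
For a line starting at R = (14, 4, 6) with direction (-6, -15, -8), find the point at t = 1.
P(1) = (14 + (-6)(1), 4 + (-15)(1), 6 + (-8)(1)) = (8, -11, -2)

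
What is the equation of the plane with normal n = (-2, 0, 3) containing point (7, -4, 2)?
d = n·P = (-2)(7) + (0)(-4) + (3)(2) = -8
Plane: -2x + 3z = -8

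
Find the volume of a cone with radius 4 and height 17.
Volume = (1/3) * pi * r² * h
Volume = (1/3) * pi * 4² * 17
Volume = (1/3) * pi * 16 * 17
Volume = (1/3) * pi * 272
Volume = 284.84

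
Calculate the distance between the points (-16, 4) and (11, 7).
Using the distance formula: d = sqrt((x₂-x₁)² + (y₂-y₁)²)
dx = 11 - (-16) = 27
dy = 7 - 4 = 3
d = sqrt(27² + 3²) = sqrt(729 + 9) = sqrt(738) = 27.17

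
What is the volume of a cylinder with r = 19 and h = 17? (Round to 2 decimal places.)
Volume = pi * r² * h
Volume = pi * 19² * 17
Volume = pi * 361 * 17
Volume = pi * 6137
Volume = 19279.95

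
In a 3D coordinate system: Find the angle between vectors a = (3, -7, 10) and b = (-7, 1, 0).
a·b = -28, |a|² = 158, |b|² = 50
cos θ = -28/√7900 ≈ -0.315
θ ≈ 108.4°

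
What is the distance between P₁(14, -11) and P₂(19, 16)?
Using the distance formula: d = sqrt((x₂-x₁)² + (y₂-y₁)²)
dx = 19 - 14 = 5
dy = 16 - (-11) = 27
d = sqrt(5² + 27²) = sqrt(25 + 729) = sqrt(754) = 27.46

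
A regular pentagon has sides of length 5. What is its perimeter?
Perimeter = number of sides * side length
Perimeter = 5 * 5
Perimeter = 25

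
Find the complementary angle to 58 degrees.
Complementary angles sum to 90 degrees.
Other angle = 90 - 58
Other angle = 32 degrees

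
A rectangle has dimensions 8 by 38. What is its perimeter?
Perimeter = 2 * (length + width)
Perimeter = 2 * (8 + 38)
Perimeter = 2 * 46
Perimeter = 92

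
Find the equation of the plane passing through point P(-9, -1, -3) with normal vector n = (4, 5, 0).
d = n·P = (4)(-9) + (5)(-1) + (0)(-3) = -41
Plane: 4x + 5y = -41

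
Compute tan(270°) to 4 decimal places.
tan(270 degrees) = undefined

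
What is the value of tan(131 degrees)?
tan(131 degrees) = -1.1504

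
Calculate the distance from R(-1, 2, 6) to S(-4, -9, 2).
d = √[(-3)² + (-11)² + (-4)²] = √146 = 12.08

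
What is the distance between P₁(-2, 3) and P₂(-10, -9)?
Using the distance formula: d = sqrt((x₂-x₁)² + (y₂-y₁)²)
dx = (-10) - (-2) = -8
dy = (-9) - 3 = -12
d = sqrt((-8)² + (-12)²) = sqrt(64 + 144) = sqrt(208) = 14.42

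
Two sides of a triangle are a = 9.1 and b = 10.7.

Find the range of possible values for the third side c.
By the triangle inequality: |a - b| < c < a + b
|9.1 - 10.7| < c < 9.1 + 10.7
1.6 < c < 19.8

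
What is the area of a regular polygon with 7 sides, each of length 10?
For a regular 7-gon with side length s = 10:
Apothem a = s / (2*tan(pi/7)) = 10 / (2*tan(pi/7)) ≈ 10.3826
Perimeter P = 7 * 10 = 70
Area = (1/2) * P * a = (1/2) * 70 * 10.3826 = 363.39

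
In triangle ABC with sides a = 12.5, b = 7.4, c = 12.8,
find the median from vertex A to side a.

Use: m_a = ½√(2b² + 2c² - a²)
m_a = ½√(2·7.4² + 2·12.8² - 12.5²)
m_a = ½√(109.52 + 327.68 - 156.25) = ½√280.95 = 8.381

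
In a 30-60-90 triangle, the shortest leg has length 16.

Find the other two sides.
Long leg = 16√3 = 27.71, Hypotenuse = 32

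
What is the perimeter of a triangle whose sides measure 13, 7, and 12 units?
Perimeter = sum of all sides
Perimeter = 13 + 7 + 12
Perimeter = 32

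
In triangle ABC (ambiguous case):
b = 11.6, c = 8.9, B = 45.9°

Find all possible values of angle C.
sin(C)/c = sin(B)/b  →  sin(C) = c·sin(B)/b = 8.9·sin(45.9°)/11.6 = 0.550976
C₁ = arcsin(0.550976) = 33.43°,  C₂ = 180° - C₁ = 146.57°
Check C₂: A = 180° - 45.9° - 146.57° = -12.47° ≤ 0, rejected
C = 33.43° (one solution)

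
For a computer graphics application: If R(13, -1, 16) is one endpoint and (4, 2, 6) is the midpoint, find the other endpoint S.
S = (2×4 - 13, 2×2 - (-1), 2×6 - 16) = (-5, 5, -4)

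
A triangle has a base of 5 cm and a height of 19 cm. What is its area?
Area = (1/2) * base * height
Area = (1/2) * 5 * 19
Area = 47.50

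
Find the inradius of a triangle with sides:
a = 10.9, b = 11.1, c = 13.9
s = (a+b+c)/2 = (10.9+11.1+13.9)/2 = 17.95
Area = √(s(s-a)(s-b)(s-c)) = √(17.95·7.05·6.85·4.05) = 59.2515
r = Area/s = 59.2515/17.95 = 3.301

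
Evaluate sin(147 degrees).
sin(147 degrees) = 0.5446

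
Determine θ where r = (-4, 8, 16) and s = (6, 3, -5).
r·s = -80, |r|² = 336, |s|² = 70
cos θ = -80/√23520 ≈ -0.5216
θ ≈ 121.4°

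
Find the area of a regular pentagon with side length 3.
For a regular 5-gon with side length s = 3:
Apothem a = s / (2*tan(pi/5)) = 3 / (2*tan(pi/5)) ≈ 2.0646
Perimeter P = 5 * 3 = 15
Area = (1/2) * P * a = (1/2) * 15 * 2.0646 = 15.48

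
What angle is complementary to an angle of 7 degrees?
Complementary angles sum to 90 degrees.
Other angle = 90 - 7
Other angle = 83 degrees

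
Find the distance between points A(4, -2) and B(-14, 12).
Using the distance formula: d = sqrt((x₂-x₁)² + (y₂-y₁)²)
dx = (-14) - 4 = -18
dy = 12 - (-2) = 14
d = sqrt((-18)² + 14²) = sqrt(324 + 196) = sqrt(520) = 22.80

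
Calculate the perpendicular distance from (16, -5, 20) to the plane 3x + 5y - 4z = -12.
d = |3(16) + 5(-5) + (-4)(20) - (-12)| / √(3² + 5² + (-4)²) = 45/√50 = 6.364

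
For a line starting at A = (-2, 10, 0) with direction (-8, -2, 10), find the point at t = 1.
P(1) = (-2 + (-8)(1), 10 + (-2)(1), 0 + 10(1)) = (-10, 8, 10)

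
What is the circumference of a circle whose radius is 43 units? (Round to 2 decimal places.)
Circumference = 2 * pi * r
Circumference = 2 * pi * 43
Circumference = 270.18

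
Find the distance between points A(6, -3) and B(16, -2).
Using the distance formula: d = sqrt((x₂-x₁)² + (y₂-y₁)²)
dx = 16 - 6 = 10
dy = (-2) - (-3) = 1
d = sqrt(10² + 1²) = sqrt(100 + 1) = sqrt(101) = 10.05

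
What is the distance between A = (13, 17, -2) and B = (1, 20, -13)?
d = √[(-12)² + (3)² + (-11)²] = √274 = 16.55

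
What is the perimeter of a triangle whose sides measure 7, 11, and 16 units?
Perimeter = sum of all sides
Perimeter = 7 + 11 + 16
Perimeter = 34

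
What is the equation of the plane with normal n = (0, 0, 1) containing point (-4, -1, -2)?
d = n·P = (0)(-4) + (0)(-1) + (1)(-2) = -2
Plane: z = -2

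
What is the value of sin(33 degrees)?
sin(33 degrees) = 0.5446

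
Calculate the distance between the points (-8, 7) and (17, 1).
Using the distance formula: d = sqrt((x₂-x₁)² + (y₂-y₁)²)
dx = 17 - (-8) = 25
dy = 1 - 7 = -6
d = sqrt(25² + (-6)²) = sqrt(625 + 36) = sqrt(661) = 25.71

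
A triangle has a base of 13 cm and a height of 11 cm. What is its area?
Area = (1/2) * base * height
Area = (1/2) * 13 * 11
Area = 71.50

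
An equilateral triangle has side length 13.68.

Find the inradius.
For an equilateral triangle, r = s/(2√3) where s is the side.
r = 13.68/(2√3) = 13.68/3.464102 = 3.949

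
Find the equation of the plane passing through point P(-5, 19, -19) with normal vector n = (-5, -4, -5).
d = n·P = (-5)(-5) + (-4)(19) + (-5)(-19) = 44
Plane: -5x - 4y - 5z = 44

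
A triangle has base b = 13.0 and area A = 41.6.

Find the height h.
A = ½bh  →  h = 2A/b
h = 2·41.6/13.0 = 6.4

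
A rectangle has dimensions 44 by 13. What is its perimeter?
Perimeter = 2 * (length + width)
Perimeter = 2 * (44 + 13)
Perimeter = 2 * 57
Perimeter = 114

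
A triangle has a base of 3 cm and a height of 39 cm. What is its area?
Area = (1/2) * base * height
Area = (1/2) * 3 * 39
Area = 58.50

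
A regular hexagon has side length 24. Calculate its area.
For a regular 6-gon with side length s = 24:
Apothem a = s / (2*tan(pi/6)) = 24 / (2*tan(pi/6)) ≈ 20.7846
Perimeter P = 6 * 24 = 144
Area = (1/2) * P * a = (1/2) * 144 * 20.7846 = 1496.49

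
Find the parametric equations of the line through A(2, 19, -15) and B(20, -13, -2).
Direction vector d = B - A = (18, -32, 13)
x = 2 + 18t, y = 19 - 32t, z = -15 + 13t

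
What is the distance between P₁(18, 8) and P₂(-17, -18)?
Using the distance formula: d = sqrt((x₂-x₁)² + (y₂-y₁)²)
dx = (-17) - 18 = -35
dy = (-18) - 8 = -26
d = sqrt((-35)² + (-26)²) = sqrt(1225 + 676) = sqrt(1901) = 43.60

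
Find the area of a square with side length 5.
Area = s²
Area = 5²
Area = 25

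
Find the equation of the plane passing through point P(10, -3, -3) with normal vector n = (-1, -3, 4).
d = n·P = (-1)(10) + (-3)(-3) + (4)(-3) = -13
Plane: -x - 3y + 4z = -13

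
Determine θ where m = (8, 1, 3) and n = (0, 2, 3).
m·n = 11, |m|² = 74, |n|² = 13
cos θ = 11/√962 ≈ 0.3547
θ ≈ 69.23°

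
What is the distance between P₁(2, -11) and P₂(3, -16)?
Using the distance formula: d = sqrt((x₂-x₁)² + (y₂-y₁)²)
dx = 3 - 2 = 1
dy = (-16) - (-11) = -5
d = sqrt(1² + (-5)²) = sqrt(1 + 25) = sqrt(26) = 5.10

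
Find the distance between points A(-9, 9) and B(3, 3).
Using the distance formula: d = sqrt((x₂-x₁)² + (y₂-y₁)²)
dx = 3 - (-9) = 12
dy = 3 - 9 = -6
d = sqrt(12² + (-6)²) = sqrt(144 + 36) = sqrt(180) = 13.42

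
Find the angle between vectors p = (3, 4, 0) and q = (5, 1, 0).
p·q = 19, |p|² = 25, |q|² = 26
cos θ = 19/√650 ≈ 0.7452
θ ≈ 41.82°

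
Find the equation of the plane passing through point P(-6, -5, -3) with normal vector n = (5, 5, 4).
d = n·P = (5)(-6) + (5)(-5) + (4)(-3) = -67
Plane: 5x + 5y + 4z = -67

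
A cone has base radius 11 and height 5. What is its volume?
Volume = (1/3) * pi * r² * h
Volume = (1/3) * pi * 11² * 5
Volume = (1/3) * pi * 121 * 5
Volume = (1/3) * pi * 605
Volume = 633.55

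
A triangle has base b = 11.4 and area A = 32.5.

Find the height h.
A = ½bh  →  h = 2A/b
h = 2·32.5/11.4 = 5.702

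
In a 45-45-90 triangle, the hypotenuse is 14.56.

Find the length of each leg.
In a 45-45-90 triangle, hypotenuse = leg·√2  →  leg = hypotenuse/√2
leg = 14.56/√2 = 10.3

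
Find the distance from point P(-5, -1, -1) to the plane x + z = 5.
d = |1(-5) + 0(-1) + 1(-1) - (5)| / √(1² + 0² + 1²) = 11/√2 = 7.778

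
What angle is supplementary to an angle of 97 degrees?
Supplementary angles sum to 180 degrees.
Other angle = 180 - 97
Other angle = 83 degrees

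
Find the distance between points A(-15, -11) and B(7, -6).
Using the distance formula: d = sqrt((x₂-x₁)² + (y₂-y₁)²)
dx = 7 - (-15) = 22
dy = (-6) - (-11) = 5
d = sqrt(22² + 5²) = sqrt(484 + 25) = sqrt(509) = 22.56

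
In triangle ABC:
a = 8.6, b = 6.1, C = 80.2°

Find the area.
Using A = ½ab·sin(C):
A = ½·8.6·6.1·sin(80.2°) = ½·52.46·0.985408 = 25.85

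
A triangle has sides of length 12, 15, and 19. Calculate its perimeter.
Perimeter = sum of all sides
Perimeter = 12 + 15 + 19
Perimeter = 46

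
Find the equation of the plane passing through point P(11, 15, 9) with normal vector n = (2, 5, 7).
d = n·P = (2)(11) + (5)(15) + (7)(9) = 160
Plane: 2x + 5y + 7z = 160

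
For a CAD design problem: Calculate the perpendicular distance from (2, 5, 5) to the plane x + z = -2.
d = |1(2) + 0(5) + 1(5) - (-2)| / √(1² + 0² + 1²) = 9/√2 = 6.364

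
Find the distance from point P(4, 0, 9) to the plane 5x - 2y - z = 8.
d = |5(4) + (-2)(0) + (-1)(9) - (8)| / √(5² + (-2)² + (-1)²) = 3/√30 = 0.5477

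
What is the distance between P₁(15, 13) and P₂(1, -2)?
Using the distance formula: d = sqrt((x₂-x₁)² + (y₂-y₁)²)
dx = 1 - 15 = -14
dy = (-2) - 13 = -15
d = sqrt((-14)² + (-15)²) = sqrt(196 + 225) = sqrt(421) = 20.52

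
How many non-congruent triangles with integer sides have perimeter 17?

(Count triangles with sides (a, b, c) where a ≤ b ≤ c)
With a ≤ b ≤ c and a + b + c = 17, the triangle inequality a + b > c gives c < 17/2, so c ≤ 8.
Iterate a from 1 to ⌊p/3⌋ = 5; for each a, b ranges from a to ⌊(p−a)/2⌋ with c = p − a − b, keeping only c ≥ b.
Triples: (1, 8, 8), (2, 7, 8), (3, 6, 8), …
Count = 8 triangles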